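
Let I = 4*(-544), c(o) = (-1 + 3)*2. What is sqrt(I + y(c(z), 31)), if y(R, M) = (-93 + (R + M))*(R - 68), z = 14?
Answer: 16*sqrt(6) ≈ 39.192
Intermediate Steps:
c(o) = 4 (c(o) = 2*2 = 4)
I = -2176
y(R, M) = (-68 + R)*(-93 + M + R) (y(R, M) = (-93 + (M + R))*(-68 + R) = (-93 + M + R)*(-68 + R) = (-68 + R)*(-93 + M + R))
sqrt(I + y(c(z), 31)) = sqrt(-2176 + (6324 + 4**2 - 161*4 - 68*31 + 31*4)) = sqrt(-2176 + (6324 + 16 - 644 - 2108 + 124)) = sqrt(-2176 + 3712) = sqrt(1536) = 16*sqrt(6)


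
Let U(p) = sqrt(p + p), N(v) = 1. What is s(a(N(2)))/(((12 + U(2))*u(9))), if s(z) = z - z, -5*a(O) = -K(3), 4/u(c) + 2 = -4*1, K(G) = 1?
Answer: 0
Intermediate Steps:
u(c) = -2/3 (u(c) = 4/(-2 - 4*1) = 4/(-2 - 4) = 4/(-6) = 4*(-1/6) = -2/3)
U(p) = sqrt(2)*sqrt(p) (U(p) = sqrt(2*p) = sqrt(2)*sqrt(p))
a(O) = 1/5 (a(O) = -(-1)/5 = -1/5*(-1) = 1/5)
s(z) = 0
s(a(N(2)))/(((12 + U(2))*u(9))) = 0/(((12 + sqrt(2)*sqrt(2))*(-2/3))) = 0/(((12 + 2)*(-2/3))) = 0/((14*(-2/3))) = 0/(-28/3) = 0*(-3/28) = 0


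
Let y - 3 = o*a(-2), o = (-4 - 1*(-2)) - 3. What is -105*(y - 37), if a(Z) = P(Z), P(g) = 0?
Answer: 3570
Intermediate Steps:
a(Z) = 0
o = -5 (o = (-4 + 2) - 3 = -2 - 3 = -5)
y = 3 (y = 3 - 5*0 = 3 + 0 = 3)
-105*(y - 37) = -105*(3 - 37) = -105*(-34) = 3570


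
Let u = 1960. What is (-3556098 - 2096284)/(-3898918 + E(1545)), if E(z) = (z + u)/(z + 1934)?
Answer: 19664636978/13564332217 ≈ 1.4497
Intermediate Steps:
E(z) = (1960 + z)/(1934 + z) (E(z) = (z + 1960)/(z + 1934) = (1960 + z)/(1934 + z))
(-3556098 - 2096284)/(-3898918 + E(1545)) = (-3556098 - 2096284)/(-3898918 + (1960 + 1545)/(1934 + 1545)) = -5652382/(-3898918 + 3505/3479) = -5652382/(-13564332217/3479) = -5652382*(-3479/13564332217) = 19664636978/13564332217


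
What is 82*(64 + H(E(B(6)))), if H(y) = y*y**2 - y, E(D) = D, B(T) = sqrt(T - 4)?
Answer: 5248 + 82*sqrt(2) ≈ 5364.0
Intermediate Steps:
B(T) = sqrt(-4 + T)
H(y) = y**3 - y
82*(64 + H(E(B(6)))) = 82*(64 + ((sqrt(-4 + 6))**3 - sqrt(-4 + 6))) = 82*(64 + ((sqrt(2))**3 - sqrt(2))) = 82*(64 + (2*sqrt(2) - sqrt(2))) = 82*(64 + sqrt(2)) = 5248 + 82*sqrt(2)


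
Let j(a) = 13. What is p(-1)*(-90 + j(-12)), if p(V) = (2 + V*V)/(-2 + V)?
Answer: 77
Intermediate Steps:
p(V) = (2 + V²)/(-2 + V)
p(-1)*(-90 + j(-12)) = ((2 + (-1)²)/(-2 - 1))*(-90 + 13) = ((2 + 1)/(-3))*(-77) = -⅓*3*(-77) = -1*(-77) = 77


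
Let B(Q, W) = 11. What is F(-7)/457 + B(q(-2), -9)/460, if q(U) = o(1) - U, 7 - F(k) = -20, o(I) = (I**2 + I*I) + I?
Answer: 17447/210220 ≈ 0.082994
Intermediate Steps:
o(I) = I + 2*I**2 (o(I) = (I**2 + I**2) + I = 2*I**2 + I = I + 2*I**2)
F(k) = 27 (F(k) = 7 - 1*(-20) = 7 + 20 = 27)
q(U) = 3 - U (q(U) = 1*(1 + 2*1) - U = 1*(1 + 2) - U = 1*3 - U = 3 - U)
F(-7)/457 + B(q(-2), -9)/460 = 27/457 + 11/460 = 17447/210220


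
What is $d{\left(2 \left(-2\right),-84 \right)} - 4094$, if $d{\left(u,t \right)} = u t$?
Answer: $-3758$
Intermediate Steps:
$d{\left(u,t \right)} = t u$
$d{\left(2 \left(-2\right),-84 \right)} - 4094 = - 84 \cdot 2 \left(-2\right) - 4094 = \left(-84\right) \left(-4\right) - 4094 = 336 - 4094 = -3758$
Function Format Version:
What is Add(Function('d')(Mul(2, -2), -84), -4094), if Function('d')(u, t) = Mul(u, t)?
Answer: -3758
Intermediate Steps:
Function('d')(u, t) = Mul(t, u)
Add(Function('d')(Mul(2, -2), -84), -4094) = Add(Mul(-84, Mul(2, -2)), -4094) = Add(Mul(-84, -4), -4094) = Add(336, -4094) = -3758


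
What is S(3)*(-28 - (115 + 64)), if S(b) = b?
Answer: -621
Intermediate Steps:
S(3)*(-28 - (115 + 64)) = 3*(-28 - (115 + 64)) = 3*(-28 - 1*179) = 3*(-28 - 179) = 3*(-207) = -621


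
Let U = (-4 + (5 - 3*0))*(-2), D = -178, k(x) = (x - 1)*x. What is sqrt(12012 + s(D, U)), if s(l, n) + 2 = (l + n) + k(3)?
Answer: 2*sqrt(2959) ≈ 108.79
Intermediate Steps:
k(x) = x*(-1 + x) (k(x) = (-1 + x)*x = x*(-1 + x))
U = -2 (U = (-4 + (5 + 0))*(-2) = (-4 + 5)*(-2) = 1*(-2) = -2)
s(l, n) = 4 + l + n (s(l, n) = -2 + ((l + n) + 3*(-1 + 3)) = -2 + ((l + n) + 3*2) = -2 + ((l + n) + 6) = -2 + (6 + l + n) = 4 + l + n)
sqrt(12012 + s(D, U)) = sqrt(12012 + (4 - 178 - 2)) = sqrt(12012 - 176) = sqrt(11836) = 2*sqrt(2959)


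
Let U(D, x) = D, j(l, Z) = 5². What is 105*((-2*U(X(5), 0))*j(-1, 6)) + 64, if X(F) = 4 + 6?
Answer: -52436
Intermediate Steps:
j(l, Z) = 25
X(F) = 10
105*((-2*U(X(5), 0))*j(-1, 6)) + 64 = 105*(-2*10*25) + 64 = 105*(-20*25) + 64 = 105*(-500) + 64 = -52500 + 64 = -52436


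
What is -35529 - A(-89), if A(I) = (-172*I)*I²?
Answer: -121290197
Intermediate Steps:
A(I) = -172*I³
-35529 - A(-89) = -35529 - (-172)*(-89)³ = -35529 - (-172)*(-704969) = -35529 - 1*121254668 = -35529 - 121254668 = -121290197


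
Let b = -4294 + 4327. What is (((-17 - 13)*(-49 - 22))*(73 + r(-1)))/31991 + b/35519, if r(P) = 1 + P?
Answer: 502173183/103298939 ≈ 4.8614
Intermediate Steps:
b = 33
(((-17 - 13)*(-49 - 22))*(73 + r(-1)))/31991 + b/35519 = (((-17 - 13)*(-49 - 22))*(73 + (1 - 1)))/31991 + 33/35519 = ((-30*(-71))*(73 + 0))*(1/31991) + 33*(1/35519) = (2130*73)*(1/31991) + 3/3229 = 155490*(1/31991) + 3/3229 = 155490/31991 + 3/3229 = 502173183/103298939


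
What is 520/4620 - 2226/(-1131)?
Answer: 181204/87087 ≈ 2.0807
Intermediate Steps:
520/4620 - 2226/(-1131) = 520*(1/4620) - 2226*(-1/1131) = 26/231 + 742/377 = 181204/87087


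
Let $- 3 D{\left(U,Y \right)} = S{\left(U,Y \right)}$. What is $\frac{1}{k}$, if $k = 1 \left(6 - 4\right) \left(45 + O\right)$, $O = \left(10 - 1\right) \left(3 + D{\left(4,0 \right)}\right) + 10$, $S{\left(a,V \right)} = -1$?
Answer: $\frac{1}{170} \approx 0.0058824$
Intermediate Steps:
$D{\left(U,Y \right)} = \frac{1}{3}$ ($D{\left(U,Y \right)} = \left(- \frac{1}{3}\right) \left(-1\right) = \frac{1}{3}$)
$O = 40$ ($O = \left(10 - 1\right) \left(3 + \frac{1}{3}\right) + 10 = 9 \cdot \frac{10}{3} + 10 = 30 + 10 = 40$)
$k = 170$ ($k = 1 \left(6 - 4\right) \left(45 + 40\right) = 1 \cdot 2 \cdot 85 = 2 \cdot 85 = 170$)
$\frac{1}{k} = \frac{1}{170}$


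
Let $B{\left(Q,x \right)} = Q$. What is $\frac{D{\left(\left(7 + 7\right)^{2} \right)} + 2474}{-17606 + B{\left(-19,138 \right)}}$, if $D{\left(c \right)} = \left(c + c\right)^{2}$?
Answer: $- \frac{52046}{5875} \approx -8.8589$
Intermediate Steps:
$D{\left(c \right)} = 4 c^{2}$ ($D{\left(c \right)} = \left(2 c\right)^{2} = 4 c^{2}$)
$\frac{D{\left(\left(7 + 7\right)^{2} \right)} + 2474}{-17606 + B{\left(-19,138 \right)}} = \frac{4 \left(\left(7 + 7\right)^{2}\right)^{2} + 2474}{-17606 - 19} = \frac{4 \left(14^{2}\right)^{2} + 2474}{-17625} = \left(4 \cdot 196^{2} + 2474\right) \left(- \frac{1}{17625}\right) = \left(4 \cdot 38416 + 2474\right) \left(- \frac{1}{17625}\right) = \left(153664 + 2474\right) \left(- \frac{1}{17625}\right) = 156138 \left(- \frac{1}{17625}\right) = - \frac{52046}{5875}$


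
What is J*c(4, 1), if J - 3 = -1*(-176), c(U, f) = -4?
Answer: -716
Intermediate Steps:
J = 179 (J = 3 - 1*(-176) = 3 + 176 = 179)
J*c(4, 1) = 179*(-4) = -716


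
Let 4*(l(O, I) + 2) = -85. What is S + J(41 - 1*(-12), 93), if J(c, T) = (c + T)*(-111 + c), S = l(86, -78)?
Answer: -33965/4 ≈ -8491.3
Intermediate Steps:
l(O, I) = -93/4 (l(O, I) = -2 + (1/4)*(-85) = -2 - 85/4 = -93/4)
S = -93/4 ≈ -23.250
J(c, T) = (-111 + c)*(T + c) (J(c, T) = (T + c)*(-111 + c) = (-111 + c)*(T + c))
S + J(41 - 1*(-12), 93) = -93/4 + ((41 - 1*(-12))**2 - 111*93 - 111*(41 - 1*(-12)) + 93*(41 - 1*(-12))) = -93/4 + ((41 + 12)**2 - 10323 - 111*(41 + 12) + 93*(41 + 12)) = -93/4 + (53**2 - 10323 - 111*53 + 93*53) = -93/4 + (2809 - 10323 - 5883 + 4929) = -93/4 - 8468 = -33965/4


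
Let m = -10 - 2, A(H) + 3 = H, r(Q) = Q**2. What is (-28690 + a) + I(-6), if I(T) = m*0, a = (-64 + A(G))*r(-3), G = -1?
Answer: -29302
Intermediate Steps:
A(H) = -3 + H
m = -12
a = -612 (a = (-64 + (-3 - 1))*(-3)**2 = (-64 - 4)*9 = -68*9 = -612)
I(T) = 0 (I(T) = -12*0 = 0)
(-28690 + a) + I(-6) = (-28690 - 612) + 0 = -29302 + 0 = -29302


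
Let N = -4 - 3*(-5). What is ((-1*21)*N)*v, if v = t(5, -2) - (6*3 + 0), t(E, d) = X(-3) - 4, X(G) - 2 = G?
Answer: 5313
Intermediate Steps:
X(G) = 2 + G
N = 11 (N = -4 + 15 = 11)
t(E, d) = -5 (t(E, d) = (2 - 3) - 4 = -1 - 4 = -5)
v = -23 (v = -5 - (6*3 + 0) = -5 - (18 + 0) = -5 - 1*18 = -5 - 18 = -23)
((-1*21)*N)*v = (-1*21*11)*(-23) = -21*11*(-23) = -231*(-23) = 5313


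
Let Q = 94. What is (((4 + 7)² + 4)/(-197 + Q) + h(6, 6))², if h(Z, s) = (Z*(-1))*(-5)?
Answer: 8791225/10609 ≈ 828.66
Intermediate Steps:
h(Z, s) = 5*Z (h(Z, s) = -Z*(-5) = 5*Z)
(((4 + 7)² + 4)/(-197 + Q) + h(6, 6))² = (((4 + 7)² + 4)/(-197 + 94) + 5*6)² = ((11² + 4)/(-103) + 30)² = ((121 + 4)*(-1/103) + 30)² = (125*(-1/103) + 30)² = (-125/103 + 30)² = (2965/103)² = 8791225/10609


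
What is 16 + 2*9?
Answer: 34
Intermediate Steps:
16 + 2*9 = 16 + 18 = 34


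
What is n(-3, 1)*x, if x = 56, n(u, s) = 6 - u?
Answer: 504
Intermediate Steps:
n(-3, 1)*x = (6 - 1*(-3))*56 = (6 + 3)*56 = 9*56 = 504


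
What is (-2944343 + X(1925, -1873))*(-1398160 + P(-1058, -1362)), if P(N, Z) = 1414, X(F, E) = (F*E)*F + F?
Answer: 9698414857248078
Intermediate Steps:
X(F, E) = F + E*F² (X(F, E) = (E*F)*F + F = E*F² + F = F + E*F²)
(-2944343 + X(1925, -1873))*(-1398160 + P(-1058, -1362)) = (-2944343 + 1925*(1 - 1873*1925))*(-1398160 + 1414) = (-2944343 + 1925*(1 - 3605525))*(-1396746) = (-2944343 + 1925*(-3605524))*(-1396746) = (-2944343 - 6940633700)*(-1396746) = -6943578043*(-1396746) = 9698414857248078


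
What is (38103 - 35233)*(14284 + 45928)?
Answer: 172808440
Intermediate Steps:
(38103 - 35233)*(14284 + 45928) = 2870*60212 = 172808440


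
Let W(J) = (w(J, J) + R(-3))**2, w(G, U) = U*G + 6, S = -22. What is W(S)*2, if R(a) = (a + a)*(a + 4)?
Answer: 468512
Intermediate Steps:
w(G, U) = 6 + G*U (w(G, U) = G*U + 6 = 6 + G*U)
R(a) = 2*a*(4 + a) (R(a) = (2*a)*(4 + a) = 2*a*(4 + a))
W(J) = J**4 (W(J) = ((6 + J*J) + 2*(-3)*(4 - 3))**2 = ((6 + J**2) + 2*(-3)*1)**2 = ((6 + J**2) - 6)**2 = (J**2)**2 = J**4)
W(S)*2 = (-22)**4*2 = 234256*2 = 468512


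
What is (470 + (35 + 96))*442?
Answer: 265642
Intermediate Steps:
(470 + (35 + 96))*442 = (470 + 131)*442 = 601*442 = 265642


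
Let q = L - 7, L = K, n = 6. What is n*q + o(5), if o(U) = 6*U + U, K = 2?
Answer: 5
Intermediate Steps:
L = 2
o(U) = 7*U
q = -5 (q = 2 - 7 = -5)
n*q + o(5) = 6*(-5) + 7*5 = -30 + 35 = 5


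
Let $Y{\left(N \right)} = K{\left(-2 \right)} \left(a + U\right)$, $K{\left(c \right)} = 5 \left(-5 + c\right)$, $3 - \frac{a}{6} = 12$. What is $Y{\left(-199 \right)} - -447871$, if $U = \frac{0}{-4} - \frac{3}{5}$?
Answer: $449782$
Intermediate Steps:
$a = -54$ ($a = 18 - 72 = -54$)
$U = - \frac{3}{5}$ ($U = 0 \left(- \frac{1}{4}\right) - \frac{3}{5} = 0 - \frac{3}{5} = - \frac{3}{5} \approx -0.6$)
$K{\left(c \right)} = -25 + 5 c$
$Y{\left(N \right)} = 1911$ ($Y{\left(N \right)} = \left(-25 + 5 \left(-2\right)\right) \left(-54 - \frac{3}{5}\right) = \left(-25 - 10\right) \left(- \frac{273}{5}\right) = \left(-35\right) \left(- \frac{273}{5}\right) = 1911$)
$Y{\left(-199 \right)} - -447871 = 1911 - -447871 = 1911 + 447871 = 449782$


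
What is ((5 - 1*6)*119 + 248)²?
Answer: 16641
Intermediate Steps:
((5 - 1*6)*119 + 248)² = ((5 - 6)*119 + 248)² = (-1*119 + 248)² = (-119 + 248)² = 129² = 16641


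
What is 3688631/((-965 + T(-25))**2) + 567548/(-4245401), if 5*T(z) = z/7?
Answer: 741390587580719/194004636737600 ≈ 3.8215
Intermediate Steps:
T(z) = z/35 (T(z) = (z/7)/5 = z/35)
3688631/((-965 + T(-25))**2) + 567548/(-4245401) = 3688631/((-965 + (1/35)*(-25))**2) + 567548/(-4245401) = 3688631/((-965 - 5/7)**2) + 567548*(-1/4245401) = 3688631/((-6760/7)**2) - 567548/4245401 = 3688631/(45697600/49) - 567548/4245401 = 3688631*(49/45697600) - 567548/4245401 = 180742919/45697600 - 567548/4245401 = 741390587580719/194004636737600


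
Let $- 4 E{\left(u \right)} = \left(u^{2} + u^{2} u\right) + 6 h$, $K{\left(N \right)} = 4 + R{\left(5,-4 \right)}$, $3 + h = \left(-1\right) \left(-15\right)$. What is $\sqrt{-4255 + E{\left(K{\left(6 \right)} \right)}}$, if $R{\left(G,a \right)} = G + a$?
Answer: $\frac{i \sqrt{17242}}{2} \approx 65.654 i$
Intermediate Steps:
$h = 12$ ($h = -3 - -15 = -3 + 15 = 12$)
$K{\left(N \right)} = 5$ ($K{\left(N \right)} = 4 + \left(5 - 4\right) = 4 + 1 = 5$)
$E{\left(u \right)} = -18 - \frac{u^{2}}{4} - \frac{u^{3}}{4}$ ($E{\left(u \right)} = - \frac{\left(u^{2} + u^{2} u\right) + 6 \cdot 12}{4} = - \frac{\left(u^{2} + u^{3}\right) + 72}{4} = - \frac{72 + u^{2} + u^{3}}{4} = -18 - \frac{u^{2}}{4} - \frac{u^{3}}{4}$)
$\sqrt{-4255 + E{\left(K{\left(6 \right)} \right)}} = \sqrt{-4255 - \left(18 + \frac{25}{4} + \frac{125}{4}\right)} = \sqrt{-4255 - \frac{111}{2}} = \sqrt{- \frac{8621}{2}} = \frac{i \sqrt{17242}}{2}$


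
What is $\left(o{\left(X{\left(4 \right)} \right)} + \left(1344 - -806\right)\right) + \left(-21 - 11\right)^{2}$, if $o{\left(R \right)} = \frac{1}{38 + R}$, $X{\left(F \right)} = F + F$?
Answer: $\frac{146005}{46} \approx 3174.0$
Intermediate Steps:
$X{\left(F \right)} = 2 F$
$\left(o{\left(X{\left(4 \right)} \right)} + \left(1344 - -806\right)\right) + \left(-21 - 11\right)^{2} = \left(\frac{1}{38 + 2 \cdot 4} + \left(1344 - -806\right)\right) + \left(-21 - 11\right)^{2} = \left(\frac{1}{38 + 8} + \left(1344 + 806\right)\right) + \left(-32\right)^{2} = \left(\frac{1}{46} + 2150\right) + 1024 = \frac{98901}{46} + 1024 = \frac{146005}{46}$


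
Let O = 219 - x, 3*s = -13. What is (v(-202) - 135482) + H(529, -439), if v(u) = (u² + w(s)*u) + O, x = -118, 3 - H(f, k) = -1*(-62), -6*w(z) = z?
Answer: -850913/9 ≈ -94546.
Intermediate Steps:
s = -13/3 (s = (⅓)*(-13) = -13/3 ≈ -4.3333)
w(z) = -z/6
H(f, k) = -59 (H(f, k) = 3 - (-1)*(-62) = 3 - 1*62 = 3 - 62 = -59)
O = 337 (O = 219 - 1*(-118) = 219 + 118 = 337)
v(u) = 337 + u² + 13*u/18 (v(u) = (u² + (-⅙*(-13/3))*u) + 337 = (u² + 13*u/18) + 337 = 337 + u² + 13*u/18)
(v(-202) - 135482) + H(529, -439) = ((337 + (-202)² + (13/18)*(-202)) - 135482) - 59 = ((337 + 40804 - 1313/9) - 135482) - 59 = (368956/9 - 135482) - 59 = -850382/9 - 59 = -850913/9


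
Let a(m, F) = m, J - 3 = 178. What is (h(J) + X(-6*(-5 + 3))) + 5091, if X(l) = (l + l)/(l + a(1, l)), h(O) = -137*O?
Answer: -256154/13 ≈ -19704.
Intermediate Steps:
J = 181 (J = 3 + 178 = 181)
X(l) = 2*l/(1 + l) (X(l) = (l + l)/(l + 1) = (2*l)/(1 + l) = 2*l/(1 + l))
(h(J) + X(-6*(-5 + 3))) + 5091 = (-137*181 + 2*(-6*(-5 + 3))/(1 - 6*(-5 + 3))) + 5091 = (-24797 + 2*(-6*(-2))/(1 - 6*(-2))) + 5091 = (-24797 + 2*12/(1 + 12)) + 5091 = (-24797 + 2*12/13) + 5091 = (-24797 + 2*12*(1/13)) + 5091 = (-24797 + 24/13) + 5091 = -322337/13 + 5091 = -256154/13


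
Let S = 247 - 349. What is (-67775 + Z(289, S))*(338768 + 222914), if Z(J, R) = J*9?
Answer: -36607062668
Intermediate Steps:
S = -102
Z(J, R) = 9*J
(-67775 + Z(289, S))*(338768 + 222914) = (-67775 + 9*289)*(338768 + 222914) = (-67775 + 2601)*561682 = -65174*561682 = -36607062668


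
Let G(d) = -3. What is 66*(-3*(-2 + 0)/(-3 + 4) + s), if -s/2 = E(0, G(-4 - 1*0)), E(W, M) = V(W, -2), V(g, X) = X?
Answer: 660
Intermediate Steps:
E(W, M) = -2
s = 4 (s = -2*(-2) = 4)
66*(-3*(-2 + 0)/(-3 + 4) + s) = 66*(-3*(-2 + 0)/(-3 + 4) + 4) = 66*(-(-6)/1 + 4) = 66*(-(-6) + 4) = 66*(-3*(-2) + 4) = 66*(6 + 4) = 66*10 = 660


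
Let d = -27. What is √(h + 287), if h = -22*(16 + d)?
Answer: 23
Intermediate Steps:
h = 242 (h = -22*(16 - 27) = -22*(-11) = 242)
√(h + 287) = √(242 + 287) = √529 = 23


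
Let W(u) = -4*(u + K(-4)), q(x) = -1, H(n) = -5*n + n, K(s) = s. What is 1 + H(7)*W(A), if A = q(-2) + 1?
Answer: -447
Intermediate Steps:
H(n) = -4*n
A = 0 (A = -1 + 1 = 0)
W(u) = 16 - 4*u (W(u) = -4*(u - 4) = -4*(-4 + u) = 16 - 4*u)
1 + H(7)*W(A) = 1 + (-4*7)*(16 - 4*0) = 1 - 28*(16 + 0) = 1 - 28*16 = 1 - 448 = -447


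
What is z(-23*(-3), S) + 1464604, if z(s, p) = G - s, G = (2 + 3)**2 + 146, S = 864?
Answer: 1464706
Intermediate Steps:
G = 171 (G = 5**2 + 146 = 25 + 146 = 171)
z(s, p) = 171 - s
z(-23*(-3), S) + 1464604 = (171 - (-23)*(-3)) + 1464604 = (171 - 1*69) + 1464604 = (171 - 69) + 1464604 = 102 + 1464604 = 1464706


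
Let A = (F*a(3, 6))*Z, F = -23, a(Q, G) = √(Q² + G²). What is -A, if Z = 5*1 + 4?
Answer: 621*√5 ≈ 1388.6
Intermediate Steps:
Z = 9 (Z = 5 + 4 = 9)
a(Q, G) = √(G² + Q²)
A = -621*√5 (A = -23*√(6² + 3²)*9 = -23*√(36 + 9)*9 = -69*√5*9 = -621*√5 ≈ -1388.6)
-A = -(-621)*√5 = 621*√5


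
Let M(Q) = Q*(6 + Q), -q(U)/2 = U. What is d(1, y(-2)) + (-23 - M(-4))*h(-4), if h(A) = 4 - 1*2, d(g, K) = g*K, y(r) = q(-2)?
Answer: -26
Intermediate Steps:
q(U) = -2*U
y(r) = 4 (y(r) = -2*(-2) = 4)
d(g, K) = K*g
h(A) = 2 (h(A) = 4 - 2 = 2)
d(1, y(-2)) + (-23 - M(-4))*h(-4) = 4*1 + (-23 - (-4)*(6 - 4))*2 = 4 + (-23 - (-4)*2)*2 = 4 + (-23 - 1*(-8))*2 = 4 + (-23 + 8)*2 = 4 - 15*2 = 4 - 30 = -26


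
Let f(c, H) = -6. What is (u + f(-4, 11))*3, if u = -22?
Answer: -84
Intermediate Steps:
(u + f(-4, 11))*3 = (-22 - 6)*3 = -28*3 = -84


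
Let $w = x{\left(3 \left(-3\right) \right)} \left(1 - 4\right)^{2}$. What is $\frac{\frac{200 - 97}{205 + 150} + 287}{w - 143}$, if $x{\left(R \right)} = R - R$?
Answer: $- \frac{101988}{50765} \approx -2.009$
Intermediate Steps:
$x{\left(R \right)} = 0$
$w = 0$ ($w = 0 \left(1 - 4\right)^{2} = 0 \left(-3\right)^{2} = 0 \cdot 9 = 0$)
$\frac{\frac{200 - 97}{205 + 150} + 287}{w - 143} = \frac{\frac{200 - 97}{205 + 150} + 287}{0 - 143} = \frac{\frac{103}{355} + 287}{-143} = \left(103 \cdot \frac{1}{355} + 287\right) \left(- \frac{1}{143}\right) = \left(\frac{103}{355} + 287\right) \left(- \frac{1}{143}\right) = \frac{101988}{355} \left(- \frac{1}{143}\right) = - \frac{101988}{50765}$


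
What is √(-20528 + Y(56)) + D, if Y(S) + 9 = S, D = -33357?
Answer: -33357 + I*√20481 ≈ -33357.0 + 143.11*I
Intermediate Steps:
Y(S) = -9 + S
√(-20528 + Y(56)) + D = √(-20528 + (-9 + 56)) - 33357 = √(-20528 + 47) - 33357 = √(-20481) - 33357 = I*√20481 - 33357 = -33357 + I*√20481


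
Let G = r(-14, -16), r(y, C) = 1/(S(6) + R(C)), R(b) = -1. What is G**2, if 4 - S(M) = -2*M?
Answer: 1/225 ≈ 0.0044444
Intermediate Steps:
S(M) = 4 + 2*M (S(M) = 4 - (-2)*M = 4 + 2*M)
r(y, C) = 1/15 (r(y, C) = 1/((4 + 2*6) - 1) = 1/((4 + 12) - 1) = 1/(16 - 1) = 1/15)
G = 1/15 ≈ 0.066667
G**2 = (1/15)**2 = 1/225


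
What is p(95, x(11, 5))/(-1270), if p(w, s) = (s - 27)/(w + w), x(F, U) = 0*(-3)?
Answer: 27/241300 ≈ 0.00011189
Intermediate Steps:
x(F, U) = 0
p(w, s) = (-27 + s)/(2*w) (p(w, s) = (-27 + s)/((2*w)) = (-27 + s)*(1/(2*w)) = (-27 + s)/(2*w))
p(95, x(11, 5))/(-1270) = ((½)*(-27 + 0)/95)/(-1270) = ((½)*(1/95)*(-27))*(-1/1270) = -27/190*(-1/1270) = 27/241300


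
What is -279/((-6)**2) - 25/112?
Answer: -893/112 ≈ -7.9732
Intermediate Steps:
-279/((-6)**2) - 25/112 = -279/36 - 25*1/112 = -279*1/36 - 25/112 = -31/4 - 25/112 = -893/112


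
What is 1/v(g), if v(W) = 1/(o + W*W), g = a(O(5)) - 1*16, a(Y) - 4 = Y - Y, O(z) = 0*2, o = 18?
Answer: 162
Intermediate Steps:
O(z) = 0
a(Y) = 4 (a(Y) = 4 + (Y - Y) = 4 + 0 = 4)
g = -12 (g = 4 - 1*16 = 4 - 16 = -12)
v(W) = 1/(18 + W²) (v(W) = 1/(18 + W*W) = 1/(18 + W²))
1/v(g) = 1/(1/(18 + (-12)²)) = 1/(1/(18 + 144)) = 1/(1/162) = 162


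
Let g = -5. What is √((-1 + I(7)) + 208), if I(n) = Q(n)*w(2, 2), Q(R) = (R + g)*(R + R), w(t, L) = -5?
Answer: √67 ≈ 8.1853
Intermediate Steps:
Q(R) = 2*R*(-5 + R) (Q(R) = (R - 5)*(R + R) = (-5 + R)*(2*R) = 2*R*(-5 + R))
I(n) = -10*n*(-5 + n) (I(n) = (2*n*(-5 + n))*(-5) = -10*n*(-5 + n))
√((-1 + I(7)) + 208) = √((-1 + 10*7*(5 - 1*7)) + 208) = √((-1 + 10*7*(5 - 7)) + 208) = √((-1 + 10*7*(-2)) + 208) = √((-1 - 140) + 208) = √(-141 + 208) = √67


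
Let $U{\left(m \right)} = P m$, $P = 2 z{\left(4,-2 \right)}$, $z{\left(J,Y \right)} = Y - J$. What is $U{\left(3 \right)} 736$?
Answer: $-26496$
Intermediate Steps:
$P = -12$ ($P = 2 \left(-2 - 4\right) = 2 \left(-6\right) = -12$)
$U{\left(m \right)} = - 12 m$
$U{\left(3 \right)} 736 = \left(-12\right) 3 \cdot 736 = \left(-36\right) 736 = -26496$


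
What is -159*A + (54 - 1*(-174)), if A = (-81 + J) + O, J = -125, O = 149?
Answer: 9291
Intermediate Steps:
A = -57 (A = (-81 - 125) + 149 = -206 + 149 = -57)
-159*A + (54 - 1*(-174)) = -159*(-57) + (54 - 1*(-174)) = 9063 + (54 + 174) = 9063 + 228 = 9291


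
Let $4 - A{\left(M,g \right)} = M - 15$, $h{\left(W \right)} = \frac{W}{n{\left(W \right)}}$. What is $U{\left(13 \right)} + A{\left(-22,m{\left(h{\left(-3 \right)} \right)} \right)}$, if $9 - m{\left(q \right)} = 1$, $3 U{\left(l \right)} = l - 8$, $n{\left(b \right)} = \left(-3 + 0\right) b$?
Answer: $\frac{128}{3} \approx 42.667$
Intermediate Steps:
$n{\left(b \right)} = - 3 b$
$U{\left(l \right)} = - \frac{8}{3} + \frac{l}{3}$ ($U{\left(l \right)} = \frac{l - 8}{3} = \frac{-8 + l}{3} = - \frac{8}{3} + \frac{l}{3}$)
$h{\left(W \right)} = - \frac{1}{3}$ ($h{\left(W \right)} = \frac{W}{\left(-3\right) W} = W \left(- \frac{1}{3 W}\right) = - \frac{1}{3}$)
$m{\left(q \right)} = 8$ ($m{\left(q \right)} = 9 - 1 = 8$)
$A{\left(M,g \right)} = 19 - M$ ($A{\left(M,g \right)} = 4 - \left(M - 15\right) = 4 - \left(-15 + M\right) = 19 - M$)
$U{\left(13 \right)} + A{\left(-22,m{\left(h{\left(-3 \right)} \right)} \right)} = \left(- \frac{8}{3} + \frac{1}{3} \cdot 13\right) + \left(19 - -22\right) = \left(- \frac{8}{3} + \frac{13}{3}\right) + \left(19 + 22\right) = \frac{5}{3} + 41 = \frac{128}{3}$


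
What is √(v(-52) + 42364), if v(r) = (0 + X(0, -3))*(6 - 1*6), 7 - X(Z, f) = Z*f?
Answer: 2*√10591 ≈ 205.83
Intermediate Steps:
X(Z, f) = 7 - Z*f
v(r) = 0 (v(r) = (0 + (7 - 1*0*(-3)))*(6 - 1*6) = (0 + (7 + 0))*(6 - 6) = (0 + 7)*0 = 7*0 = 0)
√(v(-52) + 42364) = √(0 + 42364) = √42364 = 2*√10591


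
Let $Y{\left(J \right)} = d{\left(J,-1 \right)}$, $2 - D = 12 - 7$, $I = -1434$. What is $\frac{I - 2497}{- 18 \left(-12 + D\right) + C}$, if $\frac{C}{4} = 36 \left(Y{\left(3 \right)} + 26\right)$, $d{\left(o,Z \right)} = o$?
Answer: $- \frac{3931}{4446} \approx -0.88417$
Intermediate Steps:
$D = -3$ ($D = 2 - \left(12 - 7\right) = 2 - 5 = -3$)
$Y{\left(J \right)} = J$
$C = 4176$ ($C = 4 \cdot 36 \left(3 + 26\right) = 4 \cdot 36 \cdot 29 = 4 \cdot 1044 = 4176$)
$\frac{I - 2497}{- 18 \left(-12 + D\right) + C} = \frac{-1434 - 2497}{- 18 \left(-12 - 3\right) + 4176} = - \frac{3931}{\left(-18\right) \left(-15\right) + 4176} = - \frac{3931}{270 + 4176} = - \frac{3931}{4446}$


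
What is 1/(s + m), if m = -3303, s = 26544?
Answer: 1/23241 ≈ 4.3027e-5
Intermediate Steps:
1/(s + m) = 1/(26544 - 3303) = 1/23241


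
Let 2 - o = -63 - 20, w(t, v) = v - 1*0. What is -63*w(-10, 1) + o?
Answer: 22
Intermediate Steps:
w(t, v) = v (w(t, v) = v + 0 = v)
o = 85 (o = 2 - (-63 - 20) = 2 - 1*(-83) = 2 + 83 = 85)
-63*w(-10, 1) + o = -63*1 + 85 = -63 + 85 = 22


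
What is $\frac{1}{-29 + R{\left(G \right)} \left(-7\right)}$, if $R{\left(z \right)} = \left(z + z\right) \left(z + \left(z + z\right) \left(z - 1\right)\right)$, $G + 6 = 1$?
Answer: $\frac{1}{3821} \approx 0.00026171$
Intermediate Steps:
$G = -5$ ($G = -6 + 1 = -5$)
$R{\left(z \right)} = 2 z \left(z + 2 z \left(-1 + z\right)\right)$
$\frac{1}{-29 + R{\left(G \right)} \left(-7\right)} = \frac{1}{-29 + \left(-5\right)^{2} \left(-2 + 4 \left(-5\right)\right) \left(-7\right)} = \frac{1}{-29 + 25 \left(-2 - 20\right) \left(-7\right)} = \frac{1}{-29 + 25 \left(-22\right) \left(-7\right)} = \frac{1}{-29 - -3850} = \frac{1}{-29 + 3850} = \frac{1}{3821}$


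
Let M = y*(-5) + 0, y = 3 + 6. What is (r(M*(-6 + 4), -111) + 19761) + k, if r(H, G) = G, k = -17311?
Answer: 2339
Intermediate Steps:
y = 9
M = -45 (M = 9*(-5) + 0 = -45 + 0 = -45)
(r(M*(-6 + 4), -111) + 19761) + k = (-111 + 19761) - 17311 = 19650 - 17311 = 2339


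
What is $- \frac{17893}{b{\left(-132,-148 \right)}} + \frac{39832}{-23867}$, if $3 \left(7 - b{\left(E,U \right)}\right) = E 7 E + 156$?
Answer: $- \frac{1194150001}{971410767} \approx -1.2293$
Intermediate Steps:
$b{\left(E,U \right)} = -45 - \frac{7 E^{2}}{3}$ ($b{\left(E,U \right)} = 7 - \frac{E 7 E + 156}{3} = 7 - \frac{7 E E + 156}{3} = 7 - \frac{7 E^{2} + 156}{3} = 7 - \frac{156 + 7 E^{2}}{3} = 7 - \left(52 + \frac{7 E^{2}}{3}\right) = -45 - \frac{7 E^{2}}{3}$)
$- \frac{17893}{b{\left(-132,-148 \right)}} + \frac{39832}{-23867} = - \frac{17893}{-45 - \frac{7 \left(-132\right)^{2}}{3}} + \frac{39832}{-23867} = - \frac{17893}{-45 - 40656} + 39832 \left(- \frac{1}{23867}\right) = - \frac{17893}{-45 - 40656} - \frac{39832}{23867} = - \frac{17893}{-40701} - \frac{39832}{23867} = \left(-17893\right) \left(- \frac{1}{40701}\right) - \frac{39832}{23867} = \frac{17893}{40701} - \frac{39832}{23867} = - \frac{1194150001}{971410767}$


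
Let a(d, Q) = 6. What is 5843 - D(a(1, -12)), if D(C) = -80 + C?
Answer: 5917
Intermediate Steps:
5843 - D(a(1, -12)) = 5843 - (-80 + 6) = 5843 - 1*(-74) = 5843 + 74 = 5917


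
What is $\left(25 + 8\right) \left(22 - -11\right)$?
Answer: $1089$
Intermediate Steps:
$\left(25 + 8\right) \left(22 - -11\right) = 33 \left(22 + 11\right) = 33 \cdot 33 = 1089$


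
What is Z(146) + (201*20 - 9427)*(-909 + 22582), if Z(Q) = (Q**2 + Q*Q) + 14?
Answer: -117143265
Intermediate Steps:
Z(Q) = 14 + 2*Q**2 (Z(Q) = (Q**2 + Q**2) + 14 = 2*Q**2 + 14 = 14 + 2*Q**2)
Z(146) + (201*20 - 9427)*(-909 + 22582) = (14 + 2*146**2) + (201*20 - 9427)*(-909 + 22582) = (14 + 2*21316) + (4020 - 9427)*21673 = (14 + 42632) - 5407*21673 = 42646 - 117185911 = -117143265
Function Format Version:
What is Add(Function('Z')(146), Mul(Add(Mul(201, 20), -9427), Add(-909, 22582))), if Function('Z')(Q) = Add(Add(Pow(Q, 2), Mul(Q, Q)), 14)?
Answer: -117143265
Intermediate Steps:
Function('Z')(Q) = Add(14, Mul(2, Pow(Q, 2))) (Function('Z')(Q) = Add(Add(Pow(Q, 2), Pow(Q, 2)), 14) = Add(Mul(2, Pow(Q, 2)), 14) = Add(14, Mul(2, Pow(Q, 2))))
Add(Function('Z')(146), Mul(Add(Mul(201, 20), -9427), Add(-909, 22582))) = Add(Add(14, Mul(2, Pow(146, 2))), Mul(Add(Mul(201, 20), -9427), Add(-909, 22582))) = Add(Add(14, Mul(2, 21316)), Mul(Add(4020, -9427), 21673)) = Add(Add(14, 42632), Mul(-5407, 21673)) = Add(42646, -117185911) = -117143265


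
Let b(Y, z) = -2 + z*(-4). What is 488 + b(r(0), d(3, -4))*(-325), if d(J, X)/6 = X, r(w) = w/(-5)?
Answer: -30062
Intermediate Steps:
r(w) = -w/5 (r(w) = w*(-⅕) = -w/5)
d(J, X) = 6*X
b(Y, z) = -2 - 4*z
488 + b(r(0), d(3, -4))*(-325) = 488 + (-2 - 24*(-4))*(-325) = 488 + (-2 - 4*(-24))*(-325) = 488 + (-2 + 96)*(-325) = 488 + 94*(-325) = 488 - 30550 = -30062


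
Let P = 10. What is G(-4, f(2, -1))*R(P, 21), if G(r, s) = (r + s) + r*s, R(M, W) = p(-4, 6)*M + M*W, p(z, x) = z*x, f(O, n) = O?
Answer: 300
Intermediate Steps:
p(z, x) = x*z
R(M, W) = -24*M + M*W (R(M, W) = (6*(-4))*M + M*W = -24*M + M*W)
G(r, s) = r + s + r*s
G(-4, f(2, -1))*R(P, 21) = (-4 + 2 - 4*2)*(10*(-24 + 21)) = (-4 + 2 - 8)*(10*(-3)) = -10*(-30) = 300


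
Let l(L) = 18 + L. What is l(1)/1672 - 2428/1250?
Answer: -106207/55000 ≈ -1.9310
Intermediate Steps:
l(1)/1672 - 2428/1250 = (18 + 1)/1672 - 2428/1250 = 19*(1/1672) - 2428*1/1250 = 1/88 - 1214/625 = -106207/55000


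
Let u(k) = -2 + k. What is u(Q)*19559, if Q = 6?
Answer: 78236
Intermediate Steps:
u(Q)*19559 = (-2 + 6)*19559 = 4*19559 = 78236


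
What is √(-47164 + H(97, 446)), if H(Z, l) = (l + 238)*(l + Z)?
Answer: 2*√81062 ≈ 569.43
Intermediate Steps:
H(Z, l) = (238 + l)*(Z + l)
√(-47164 + H(97, 446)) = √(-47164 + (446² + 238*97 + 238*446 + 97*446)) = √(-47164 + (198916 + 23086 + 106148 + 43262)) = √(-47164 + 371412) = √324248 = 2*√81062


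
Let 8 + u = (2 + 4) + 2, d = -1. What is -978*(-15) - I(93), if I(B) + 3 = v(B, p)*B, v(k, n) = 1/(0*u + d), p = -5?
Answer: 14766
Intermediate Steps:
u = 0 (u = -8 + ((2 + 4) + 2) = -8 + (6 + 2) = -8 + 8 = 0)
v(k, n) = -1 (v(k, n) = 1/(0*0 - 1) = 1/(0 - 1) = 1/(-1) = -1)
I(B) = -3 - B
-978*(-15) - I(93) = -978*(-15) - (-3 - 1*93) = 14670 - (-3 - 93) = 14670 - 1*(-96) = 14670 + 96 = 14766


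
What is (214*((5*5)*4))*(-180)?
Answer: -3852000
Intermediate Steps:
(214*((5*5)*4))*(-180) = (214*(25*4))*(-180) = (214*100)*(-180) = 21400*(-180) = -3852000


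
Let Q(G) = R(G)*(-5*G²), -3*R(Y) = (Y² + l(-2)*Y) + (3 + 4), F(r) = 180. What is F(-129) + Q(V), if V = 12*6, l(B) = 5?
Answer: 47960820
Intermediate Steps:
V = 72
R(Y) = -7/3 - 5*Y/3 - Y²/3 (R(Y) = -((Y² + 5*Y) + (3 + 4))/3 = -((Y² + 5*Y) + 7)/3 = -(7 + Y² + 5*Y)/3 = -7/3 - 5*Y/3 - Y²/3)
Q(G) = -5*G²*(-7/3 - 5*G/3 - G²/3) (Q(G) = (-7/3 - 5*G/3 - G²/3)*(-5*G²) = -5*G²*(-7/3 - 5*G/3 - G²/3))
F(-129) + Q(V) = 180 + (5/3)*72²*(7 + 72² + 5*72) = 180 + (5/3)*5184*(7 + 5184 + 360) = 180 + (5/3)*5184*5551 = 180 + 47960640 = 47960820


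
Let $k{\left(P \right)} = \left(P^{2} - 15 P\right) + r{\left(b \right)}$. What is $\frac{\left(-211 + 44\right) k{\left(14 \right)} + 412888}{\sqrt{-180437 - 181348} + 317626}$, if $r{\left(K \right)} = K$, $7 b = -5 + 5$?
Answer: $\frac{131886573476}{100886637661} - \frac{415226 i \sqrt{361785}}{100886637661} \approx 1.3073 - 0.0024756 i$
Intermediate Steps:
$b = 0$ ($b = \frac{-5 + 5}{7} = \frac{1}{7} \cdot 0 = 0$)
$k{\left(P \right)} = P^{2} - 15 P$ ($k{\left(P \right)} = \left(P^{2} - 15 P\right) + 0 = P^{2} - 15 P$)
$\frac{\left(-211 + 44\right) k{\left(14 \right)} + 412888}{\sqrt{-180437 - 181348} + 317626} = \frac{\left(-211 + 44\right) 14 \left(-15 + 14\right) + 412888}{\sqrt{-180437 - 181348} + 317626} = \frac{- 167 \cdot 14 \left(-1\right) + 412888}{\sqrt{-361785} + 317626} = \frac{\left(-167\right) \left(-14\right) + 412888}{i \sqrt{361785} + 317626} = \frac{2338 + 412888}{317626 + i \sqrt{361785}} = \frac{415226}{317626 + i \sqrt{361785}}$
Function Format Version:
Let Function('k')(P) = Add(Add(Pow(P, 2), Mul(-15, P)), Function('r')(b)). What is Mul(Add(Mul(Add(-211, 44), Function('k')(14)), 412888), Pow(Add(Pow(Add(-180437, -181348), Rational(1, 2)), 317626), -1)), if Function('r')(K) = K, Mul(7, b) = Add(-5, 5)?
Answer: Add(Rational(131886573476, 100886637661), Mul(Rational(-415226, 100886637661), I, Pow(361785, Rational(1, 2)))) ≈ Add(1.3073, Mul(-0.0024756, I))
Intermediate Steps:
b = 0 (b = Mul(Rational(1, 7), Add(-5, 5)) = Mul(Rational(1, 7), 0) = 0)
Function('k')(P) = Add(Pow(P, 2), Mul(-15, P)) (Function('k')(P) = Add(Add(Pow(P, 2), Mul(-15, P)), 0) = Add(Pow(P, 2), Mul(-15, P)))
Mul(Add(Mul(Add(-211, 44), Function('k')(14)), 412888), Pow(Add(Pow(Add(-180437, -181348), Rational(1, 2)), 317626), -1)) = Mul(Add(Mul(Add(-211, 44), Mul(14, Add(-15, 14))), 412888), Pow(Add(Pow(Add(-180437, -181348), Rational(1, 2)), 317626), -1)) = Mul(Add(Mul(-167, Mul(14, -1)), 412888), Pow(Add(Pow(-361785, Rational(1, 2)), 317626), -1)) = Mul(Add(Mul(-167, -14), 412888), Pow(Add(Mul(I, Pow(361785, Rational(1, 2))), 317626), -1)) = Mul(Add(2338, 412888), Pow(Add(317626, Mul(I, Pow(361785, Rational(1, 2)))), -1)) = Mul(415226, Pow(Add(317626, Mul(I, Pow(361785, Rational(1, 2)))), -1))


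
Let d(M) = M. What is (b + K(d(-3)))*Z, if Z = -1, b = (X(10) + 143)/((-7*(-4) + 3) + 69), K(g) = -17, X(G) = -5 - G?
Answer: 393/25 ≈ 15.720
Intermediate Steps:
b = 32/25 (b = ((-5 - 1*10) + 143)/((-7*(-4) + 3) + 69) = ((-5 - 10) + 143)/((28 + 3) + 69) = (-15 + 143)/(31 + 69) = 128/100 = 128*(1/100) = 32/25 ≈ 1.2800)
(b + K(d(-3)))*Z = (32/25 - 17)*(-1) = -393/25*(-1) = 393/25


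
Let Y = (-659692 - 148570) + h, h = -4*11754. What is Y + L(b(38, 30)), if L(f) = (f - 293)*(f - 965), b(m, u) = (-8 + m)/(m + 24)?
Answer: -550788958/961 ≈ -5.7314e+5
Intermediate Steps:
b(m, u) = (-8 + m)/(24 + m)
h = -47016
Y = -855278 (Y = (-659692 - 148570) - 47016 = -808262 - 47016 = -855278)
L(f) = (-965 + f)*(-293 + f) (L(f) = (-293 + f)*(-965 + f) = (-965 + f)*(-293 + f))
Y + L(b(38, 30)) = -855278 + (282745 + ((-8 + 38)/(24 + 38))² - 1258*(-8 + 38)/(24 + 38)) = -855278 + (282745 + (30/62)² - 1258*30/62) = -855278 + (282745 + ((1/62)*30)² - 629*30/31) = -855278 + (282745 + (15/31)² - 1258*15/31) = -855278 + (282745 + 225/961 - 18870/31) = -855278 + 271133200/961 = -550788958/961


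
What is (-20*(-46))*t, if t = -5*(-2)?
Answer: 9200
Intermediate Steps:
t = 10
(-20*(-46))*t = -20*(-46)*10 = 920*10 = 9200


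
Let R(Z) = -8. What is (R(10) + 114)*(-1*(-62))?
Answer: 6572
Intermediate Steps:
(R(10) + 114)*(-1*(-62)) = (-8 + 114)*(-1*(-62)) = 106*62 = 6572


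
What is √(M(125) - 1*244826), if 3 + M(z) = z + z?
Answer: I*√244579 ≈ 494.55*I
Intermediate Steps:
M(z) = -3 + 2*z (M(z) = -3 + (z + z) = -3 + 2*z)
√(M(125) - 1*244826) = √((-3 + 2*125) - 1*244826) = √((-3 + 250) - 244826) = √(247 - 244826) = √(-244579) = I*√244579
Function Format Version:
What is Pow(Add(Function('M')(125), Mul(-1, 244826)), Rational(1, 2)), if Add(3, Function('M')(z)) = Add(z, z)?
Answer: Mul(I, Pow(244579, Rational(1, 2))) ≈ Mul(494.55, I)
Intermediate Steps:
Function('M')(z) = Add(-3, Mul(2, z)) (Function('M')(z) = Add(-3, Add(z, z)) = Add(-3, Mul(2, z)))
Pow(Add(Function('M')(125), Mul(-1, 244826)), Rational(1, 2)) = Pow(Add(Add(-3, Mul(2, 125)), Mul(-1, 244826)), Rational(1, 2)) = Pow(Add(Add(-3, 250), -244826), Rational(1, 2)) = Pow(Add(247, -244826), Rational(1, 2)) = Pow(-244579, Rational(1, 2)) = Mul(I, Pow(244579, Rational(1, 2)))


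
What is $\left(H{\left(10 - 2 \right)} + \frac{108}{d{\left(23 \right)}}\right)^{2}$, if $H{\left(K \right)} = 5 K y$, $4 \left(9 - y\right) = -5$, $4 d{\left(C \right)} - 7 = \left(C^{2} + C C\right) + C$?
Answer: $\frac{778800649}{4624} \approx 1.6843 \cdot 10^{5}$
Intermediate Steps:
$d{\left(C \right)} = \frac{7}{4} + \frac{C^{2}}{2} + \frac{C}{4}$ ($d{\left(C \right)} = \frac{7}{4} + \frac{\left(C^{2} + C C\right) + C}{4} = \frac{7}{4} + \frac{\left(C^{2} + C^{2}\right) + C}{4} = \frac{7}{4} + \frac{2 C^{2} + C}{4} = \frac{7}{4} + \frac{C + 2 C^{2}}{4} = \frac{7}{4} + \left(\frac{C^{2}}{2} + \frac{C}{4}\right) = \frac{7}{4} + \frac{C^{2}}{2} + \frac{C}{4}$)
$y = \frac{41}{4}$ ($y = 9 - - \frac{5}{4} = 9 + \frac{5}{4} = \frac{41}{4} \approx 10.25$)
$H{\left(K \right)} = \frac{205 K}{4}$ ($H{\left(K \right)} = 5 K \frac{41}{4} = \frac{205 K}{4}$)
$\left(H{\left(10 - 2 \right)} + \frac{108}{d{\left(23 \right)}}\right)^{2} = \left(\frac{205 \left(10 - 2\right)}{4} + \frac{108}{\frac{7}{4} + \frac{23^{2}}{2} + \frac{1}{4} \cdot 23}\right)^{2} = \left(\frac{205}{4} \cdot 8 + \frac{108}{\frac{7}{4} + \frac{1}{2} \cdot 529 + \frac{23}{4}}\right)^{2} = \left(410 + \frac{108}{\frac{7}{4} + \frac{529}{2} + \frac{23}{4}}\right)^{2} = \left(410 + \frac{108}{272}\right)^{2} = \left(410 + 108 \cdot \frac{1}{272}\right)^{2} = \left(410 + \frac{27}{68}\right)^{2} = \left(\frac{27907}{68}\right)^{2} = \frac{778800649}{4624}$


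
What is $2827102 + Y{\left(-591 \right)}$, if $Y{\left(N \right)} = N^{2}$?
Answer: $3176383$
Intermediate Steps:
$2827102 + Y{\left(-591 \right)} = 2827102 + \left(-591\right)^{2} = 2827102 + 349281 = 3176383$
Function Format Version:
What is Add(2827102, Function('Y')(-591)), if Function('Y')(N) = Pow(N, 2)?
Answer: 3176383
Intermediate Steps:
Add(2827102, Function('Y')(-591)) = Add(2827102, Pow(-591, 2)) = Add(2827102, 349281) = 3176383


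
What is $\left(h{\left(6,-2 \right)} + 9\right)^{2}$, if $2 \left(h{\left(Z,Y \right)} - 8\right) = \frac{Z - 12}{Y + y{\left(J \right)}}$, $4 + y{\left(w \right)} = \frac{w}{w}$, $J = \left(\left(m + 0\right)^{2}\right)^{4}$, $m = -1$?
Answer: $\frac{7744}{25} \approx 309.76$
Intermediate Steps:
$J = 1$ ($J = \left(\left(-1 + 0\right)^{2}\right)^{4} = \left(\left(-1\right)^{2}\right)^{4} = 1^{4} = 1$)
$y{\left(w \right)} = -3$ ($y{\left(w \right)} = -4 + \frac{w}{w} = -4 + 1 = -3$)
$h{\left(Z,Y \right)} = 8 + \frac{-12 + Z}{2 \left(-3 + Y\right)}$ ($h{\left(Z,Y \right)} = 8 + \frac{\left(Z - 12\right) \frac{1}{Y - 3}}{2} = 8 + \frac{\left(-12 + Z\right) \frac{1}{-3 + Y}}{2} = 8 + \frac{\frac{1}{-3 + Y} \left(-12 + Z\right)}{2} = 8 + \frac{-12 + Z}{2 \left(-3 + Y\right)}$)
$\left(h{\left(6,-2 \right)} + 9\right)^{2} = \left(\frac{-60 + 6 + 16 \left(-2\right)}{2 \left(-3 - 2\right)} + 9\right)^{2} = \left(\frac{-60 + 6 - 32}{2 \left(-5\right)} + 9\right)^{2} = \left(\frac{1}{2} \left(- \frac{1}{5}\right) \left(-86\right) + 9\right)^{2} = \left(\frac{43}{5} + 9\right)^{2} = \left(\frac{88}{5}\right)^{2} = \frac{7744}{25}$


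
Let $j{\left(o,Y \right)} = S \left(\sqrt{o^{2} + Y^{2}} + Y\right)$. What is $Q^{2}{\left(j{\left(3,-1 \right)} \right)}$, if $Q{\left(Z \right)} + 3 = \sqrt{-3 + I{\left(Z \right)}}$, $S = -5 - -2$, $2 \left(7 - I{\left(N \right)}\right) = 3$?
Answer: $\frac{\left(6 - \sqrt{10}\right)^{2}}{4} \approx 2.0132$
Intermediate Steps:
$I{\left(N \right)} = \frac{11}{2}$ ($I{\left(N \right)} = 7 - \frac{3}{2} = \frac{11}{2}$)
$S = -3$ ($S = -5 + 2 = -3$)
$j{\left(o,Y \right)} = - 3 Y - 3 \sqrt{Y^{2} + o^{2}}$ ($j{\left(o,Y \right)} = - 3 \left(\sqrt{o^{2} + Y^{2}} + Y\right) = - 3 \left(\sqrt{Y^{2} + o^{2}} + Y\right) = - 3 \left(Y + \sqrt{Y^{2} + o^{2}}\right) = - 3 Y - 3 \sqrt{Y^{2} + o^{2}}$)
$Q{\left(Z \right)} = -3 + \frac{\sqrt{10}}{2}$ ($Q{\left(Z \right)} = -3 + \sqrt{-3 + \frac{11}{2}} = -3 + \sqrt{\frac{5}{2}} = -3 + \frac{\sqrt{10}}{2}$)
$Q^{2}{\left(j{\left(3,-1 \right)} \right)} = \left(-3 + \frac{\sqrt{10}}{2}\right)^{2}$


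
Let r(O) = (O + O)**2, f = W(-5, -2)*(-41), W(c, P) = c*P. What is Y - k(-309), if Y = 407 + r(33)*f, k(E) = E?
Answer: -1785244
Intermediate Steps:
W(c, P) = P*c
f = -410 (f = -2*(-5)*(-41) = 10*(-41) = -410)
r(O) = 4*O**2 (r(O) = (2*O)**2 = 4*O**2)
Y = -1785553 (Y = 407 + (4*33**2)*(-410) = 407 + (4*1089)*(-410) = 407 + 4356*(-410) = 407 - 1785960 = -1785553)
Y - k(-309) = -1785553 - 1*(-309) = -1785553 + 309 = -1785244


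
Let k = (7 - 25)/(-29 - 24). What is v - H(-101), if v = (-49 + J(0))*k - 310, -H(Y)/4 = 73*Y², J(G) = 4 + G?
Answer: 157853436/53 ≈ 2.9784e+6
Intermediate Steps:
H(Y) = -292*Y²
k = 18/53 (k = -18/(-53) = -18*(-1/53) = 18/53 ≈ 0.33962)
v = -17240/53 (v = (-49 + (4 + 0))*(18/53) - 310 = (-49 + 4)*(18/53) - 310 = -45*18/53 - 310 = -810/53 - 310 = -17240/53 ≈ -325.28)
v - H(-101) = -17240/53 - (-292)*(-101)² = -17240/53 - (-292)*10201 = -17240/53 - 1*(-2978692) = -17240/53 + 2978692 = 157853436/53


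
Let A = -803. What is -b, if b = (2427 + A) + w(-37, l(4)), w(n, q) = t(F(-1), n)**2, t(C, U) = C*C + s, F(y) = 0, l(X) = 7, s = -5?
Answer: -1649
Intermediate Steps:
t(C, U) = -5 + C**2 (t(C, U) = C*C - 5 = C**2 - 5 = -5 + C**2)
w(n, q) = 25 (w(n, q) = (-5 + 0**2)**2 = (-5 + 0)**2 = (-5)**2 = 25)
b = 1649 (b = (2427 - 803) + 25 = 1624 + 25 = 1649)
-b = -1*1649 = -1649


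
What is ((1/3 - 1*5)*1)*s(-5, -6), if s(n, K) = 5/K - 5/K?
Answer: 0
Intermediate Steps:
s(n, K) = 0
((1/3 - 1*5)*1)*s(-5, -6) = ((1/3 - 1*5)*1)*0 = ((⅓ - 5)*1)*0 = -14/3*1*0 = -14/3*0 = 0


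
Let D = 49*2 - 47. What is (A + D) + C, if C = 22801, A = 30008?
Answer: 52860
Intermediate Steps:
D = 51 (D = 98 - 47 = 51)
(A + D) + C = (30008 + 51) + 22801 = 30059 + 22801 = 52860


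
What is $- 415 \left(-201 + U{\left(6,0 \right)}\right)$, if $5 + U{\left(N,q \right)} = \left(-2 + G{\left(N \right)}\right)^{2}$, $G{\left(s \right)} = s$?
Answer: $78850$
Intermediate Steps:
$U{\left(N,q \right)} = -5 + \left(-2 + N\right)^{2}$
$- 415 \left(-201 + U{\left(6,0 \right)}\right) = - 415 \left(-201 - \left(5 - \left(-2 + 6\right)^{2}\right)\right) = - 415 \left(-201 - \left(5 - 4^{2}\right)\right) = - 415 \left(-201 + \left(-5 + 16\right)\right) = - 415 \left(-201 + 11\right) = \left(-415\right) \left(-190\right) = 78850$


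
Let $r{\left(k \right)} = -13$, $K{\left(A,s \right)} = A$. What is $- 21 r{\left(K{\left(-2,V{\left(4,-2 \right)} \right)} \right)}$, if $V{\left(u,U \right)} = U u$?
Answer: $273$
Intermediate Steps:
$- 21 r{\left(K{\left(-2,V{\left(4,-2 \right)} \right)} \right)} = \left(-21\right) \left(-13\right) = 273$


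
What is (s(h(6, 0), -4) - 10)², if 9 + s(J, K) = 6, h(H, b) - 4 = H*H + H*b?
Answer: 169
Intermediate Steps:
h(H, b) = 4 + H² + H*b (h(H, b) = 4 + (H*H + H*b) = 4 + (H² + H*b) = 4 + H² + H*b)
s(J, K) = -3 (s(J, K) = -9 + 6 = -3)
(s(h(6, 0), -4) - 10)² = (-3 - 10)² = (-13)² = 169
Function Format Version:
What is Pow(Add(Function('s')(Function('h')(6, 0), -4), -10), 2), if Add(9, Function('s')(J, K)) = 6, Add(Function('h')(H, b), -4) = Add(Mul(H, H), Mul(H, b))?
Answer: 169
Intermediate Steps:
Function('h')(H, b) = Add(4, Pow(H, 2), Mul(H, b)) (Function('h')(H, b) = Add(4, Add(Mul(H, H), Mul(H, b))) = Add(4, Add(Pow(H, 2), Mul(H, b))) = Add(4, Pow(H, 2), Mul(H, b)))
Function('s')(J, K) = -3 (Function('s')(J, K) = Add(-9, 6) = -3)
Pow(Add(Function('s')(Function('h')(6, 0), -4), -10), 2) = Pow(Add(-3, -10), 2) = Pow(-13, 2) = 169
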